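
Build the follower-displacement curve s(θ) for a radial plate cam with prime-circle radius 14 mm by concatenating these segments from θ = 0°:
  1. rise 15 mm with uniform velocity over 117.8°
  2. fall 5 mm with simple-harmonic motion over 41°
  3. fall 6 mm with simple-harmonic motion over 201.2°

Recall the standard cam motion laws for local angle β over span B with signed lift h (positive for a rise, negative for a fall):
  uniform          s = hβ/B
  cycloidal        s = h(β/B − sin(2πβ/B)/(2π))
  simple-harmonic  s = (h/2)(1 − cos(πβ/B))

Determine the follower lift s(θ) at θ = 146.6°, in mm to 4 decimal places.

seg 1 [0°–117.8°] uniform, h=15: full span → s += 15 → s = 15.0000
seg 2 [117.8°–158.8°] simple-harmonic, h=-5: θ=146.6° here. β=28.8, B=41. -5/2·(1 − cos(π·0.7024)) = -3.9849 → s = 11.0151

11.0151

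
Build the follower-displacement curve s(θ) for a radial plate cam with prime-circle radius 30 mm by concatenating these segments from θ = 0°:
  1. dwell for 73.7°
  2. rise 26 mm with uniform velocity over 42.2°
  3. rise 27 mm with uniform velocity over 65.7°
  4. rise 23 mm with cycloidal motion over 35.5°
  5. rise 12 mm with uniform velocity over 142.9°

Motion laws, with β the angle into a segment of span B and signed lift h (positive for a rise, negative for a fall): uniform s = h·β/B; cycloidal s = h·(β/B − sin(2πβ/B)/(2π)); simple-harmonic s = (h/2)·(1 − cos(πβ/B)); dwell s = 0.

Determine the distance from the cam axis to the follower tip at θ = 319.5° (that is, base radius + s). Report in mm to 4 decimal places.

seg 1 [0°–73.7°] dwell: s stays 0.0000
seg 2 [73.7°–115.9°] uniform, h=26: full span → s += 26 → s = 26.0000
seg 3 [115.9°–181.6°] uniform, h=27: full span → s += 27 → s = 53.0000
seg 4 [181.6°–217.1°] cycloidal, h=23: full span → s += 23 → s = 76.0000
seg 5 [217.1°–360°] uniform, h=12: θ=319.5° here. β=102.4, B=142.9. 12·102.4/142.9 = 8.5990 → s = 84.5990
radial distance = base radius + s = 30 + 84.5990 = 114.5990

114.5990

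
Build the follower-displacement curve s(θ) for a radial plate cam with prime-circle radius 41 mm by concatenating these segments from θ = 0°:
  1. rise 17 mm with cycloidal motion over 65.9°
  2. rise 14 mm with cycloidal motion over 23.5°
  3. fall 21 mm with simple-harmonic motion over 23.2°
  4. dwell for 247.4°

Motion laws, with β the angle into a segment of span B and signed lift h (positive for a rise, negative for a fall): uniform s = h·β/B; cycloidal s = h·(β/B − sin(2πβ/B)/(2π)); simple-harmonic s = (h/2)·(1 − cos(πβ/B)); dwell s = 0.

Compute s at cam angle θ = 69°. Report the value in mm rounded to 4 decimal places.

seg 1 [0°–65.9°] cycloidal, h=17: full span → s += 17 → s = 17.0000
seg 2 [65.9°–89.4°] cycloidal, h=14: θ=69° here. β=3.1, B=23.5. 14·(0.1319 − sin(2π·0.1319)/(2π)) = 0.2043 → s = 17.2043

17.2043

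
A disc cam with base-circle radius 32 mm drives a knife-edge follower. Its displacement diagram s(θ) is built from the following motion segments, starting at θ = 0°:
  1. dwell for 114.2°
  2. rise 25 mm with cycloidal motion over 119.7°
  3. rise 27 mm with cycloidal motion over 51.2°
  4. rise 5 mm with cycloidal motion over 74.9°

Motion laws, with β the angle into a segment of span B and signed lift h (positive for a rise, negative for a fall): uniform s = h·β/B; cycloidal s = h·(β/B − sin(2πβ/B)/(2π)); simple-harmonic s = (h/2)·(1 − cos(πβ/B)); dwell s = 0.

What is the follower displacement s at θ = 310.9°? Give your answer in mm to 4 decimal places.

seg 1 [0°–114.2°] dwell: s stays 0.0000
seg 2 [114.2°–233.9°] cycloidal, h=25: full span → s += 25 → s = 25.0000
seg 3 [233.9°–285.1°] cycloidal, h=27: full span → s += 27 → s = 52.0000
seg 4 [285.1°–360°] cycloidal, h=5: θ=310.9° here. β=25.8, B=74.9. 5·(0.3445 − sin(2π·0.3445)/(2π)) = 1.0626 → s = 53.0626

53.0626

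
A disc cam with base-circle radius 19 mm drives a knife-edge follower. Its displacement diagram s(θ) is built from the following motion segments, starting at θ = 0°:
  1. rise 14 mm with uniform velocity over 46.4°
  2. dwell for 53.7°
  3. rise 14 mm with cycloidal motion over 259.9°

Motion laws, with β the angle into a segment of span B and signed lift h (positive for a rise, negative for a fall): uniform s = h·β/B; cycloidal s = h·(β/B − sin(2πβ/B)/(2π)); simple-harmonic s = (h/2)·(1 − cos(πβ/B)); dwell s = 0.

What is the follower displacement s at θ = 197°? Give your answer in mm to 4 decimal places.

seg 1 [0°–46.4°] uniform, h=14: full span → s += 14 → s = 14.0000
seg 2 [46.4°–100.1°] dwell: s stays 14.0000
seg 3 [100.1°–360°] cycloidal, h=14: θ=197° here. β=96.9, B=259.9. 14·(0.3728 − sin(2π·0.3728)/(2π)) = 3.6229 → s = 17.6229

17.6229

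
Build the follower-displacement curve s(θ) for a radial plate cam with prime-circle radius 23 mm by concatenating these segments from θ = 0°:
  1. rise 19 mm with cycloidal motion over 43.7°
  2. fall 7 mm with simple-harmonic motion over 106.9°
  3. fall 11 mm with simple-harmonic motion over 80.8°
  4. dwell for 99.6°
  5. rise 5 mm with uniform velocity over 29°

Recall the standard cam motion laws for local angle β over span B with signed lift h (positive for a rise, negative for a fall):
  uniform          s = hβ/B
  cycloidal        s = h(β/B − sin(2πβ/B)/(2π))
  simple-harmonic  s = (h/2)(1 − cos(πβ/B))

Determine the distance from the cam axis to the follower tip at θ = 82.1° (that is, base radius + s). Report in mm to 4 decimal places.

seg 1 [0°–43.7°] cycloidal, h=19: full span → s += 19 → s = 19.0000
seg 2 [43.7°–150.6°] simple-harmonic, h=-7: θ=82.1° here. β=38.4, B=106.9. -7/2·(1 − cos(π·0.3592)) = -2.0020 → s = 16.9980
radial distance = base radius + s = 23 + 16.9980 = 39.9980

39.9980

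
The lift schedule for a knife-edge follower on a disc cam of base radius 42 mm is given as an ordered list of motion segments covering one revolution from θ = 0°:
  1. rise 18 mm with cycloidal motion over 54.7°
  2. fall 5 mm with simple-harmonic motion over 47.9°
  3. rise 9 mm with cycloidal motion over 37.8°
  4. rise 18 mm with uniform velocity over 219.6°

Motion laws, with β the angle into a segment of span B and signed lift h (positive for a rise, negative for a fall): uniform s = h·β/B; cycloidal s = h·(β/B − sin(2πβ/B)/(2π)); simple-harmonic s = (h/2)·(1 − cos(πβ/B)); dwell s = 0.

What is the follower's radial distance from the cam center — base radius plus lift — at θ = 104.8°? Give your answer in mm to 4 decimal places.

seg 1 [0°–54.7°] cycloidal, h=18: full span → s += 18 → s = 18.0000
seg 2 [54.7°–102.6°] simple-harmonic, h=-5: full span → s += -5 → s = 13.0000
seg 3 [102.6°–140.4°] cycloidal, h=9: θ=104.8° here. β=2.2, B=37.8. 9·(0.0582 − sin(2π·0.0582)/(2π)) = 0.0116 → s = 13.0116
radial distance = base radius + s = 42 + 13.0116 = 55.0116

55.0116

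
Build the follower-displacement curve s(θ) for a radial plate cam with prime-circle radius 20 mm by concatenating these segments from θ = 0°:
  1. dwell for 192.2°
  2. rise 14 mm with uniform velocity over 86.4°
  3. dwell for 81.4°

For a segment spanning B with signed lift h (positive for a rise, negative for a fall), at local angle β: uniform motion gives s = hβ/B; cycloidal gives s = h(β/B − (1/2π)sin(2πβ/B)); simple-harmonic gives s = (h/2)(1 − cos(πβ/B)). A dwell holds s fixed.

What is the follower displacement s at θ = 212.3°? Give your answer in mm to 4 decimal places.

seg 1 [0°–192.2°] dwell: s stays 0.0000
seg 2 [192.2°–278.6°] uniform, h=14: θ=212.3° here. β=20.1, B=86.4. 14·20.1/86.4 = 3.2569 → s = 3.2569

3.2569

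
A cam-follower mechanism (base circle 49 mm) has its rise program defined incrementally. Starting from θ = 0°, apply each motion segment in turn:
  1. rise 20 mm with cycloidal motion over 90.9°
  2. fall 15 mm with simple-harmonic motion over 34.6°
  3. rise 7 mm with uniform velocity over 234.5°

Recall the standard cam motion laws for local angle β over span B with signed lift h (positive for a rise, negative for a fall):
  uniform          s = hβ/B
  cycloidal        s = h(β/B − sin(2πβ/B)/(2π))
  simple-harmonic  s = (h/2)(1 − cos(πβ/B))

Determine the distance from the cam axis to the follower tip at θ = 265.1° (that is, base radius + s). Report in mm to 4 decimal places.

seg 1 [0°–90.9°] cycloidal, h=20: full span → s += 20 → s = 20.0000
seg 2 [90.9°–125.5°] simple-harmonic, h=-15: full span → s += -15 → s = 5.0000
seg 3 [125.5°–360°] uniform, h=7: θ=265.1° here. β=139.6, B=234.5. 7·139.6/234.5 = 4.1672 → s = 9.1672
radial distance = base radius + s = 49 + 9.1672 = 58.1672

58.1672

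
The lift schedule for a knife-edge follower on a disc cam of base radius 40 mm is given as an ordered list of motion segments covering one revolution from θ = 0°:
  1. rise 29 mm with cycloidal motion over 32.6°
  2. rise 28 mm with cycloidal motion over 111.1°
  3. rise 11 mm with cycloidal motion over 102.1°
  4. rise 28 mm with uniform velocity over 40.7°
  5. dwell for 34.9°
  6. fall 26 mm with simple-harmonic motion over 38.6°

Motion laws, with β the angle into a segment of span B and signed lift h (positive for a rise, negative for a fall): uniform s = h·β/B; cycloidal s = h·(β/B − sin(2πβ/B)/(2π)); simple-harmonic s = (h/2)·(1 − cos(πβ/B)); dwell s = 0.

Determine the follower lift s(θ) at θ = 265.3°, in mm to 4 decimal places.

seg 1 [0°–32.6°] cycloidal, h=29: full span → s += 29 → s = 29.0000
seg 2 [32.6°–143.7°] cycloidal, h=28: full span → s += 28 → s = 57.0000
seg 3 [143.7°–245.8°] cycloidal, h=11: full span → s += 11 → s = 68.0000
seg 4 [245.8°–286.5°] uniform, h=28: θ=265.3° here. β=19.5, B=40.7. 28·19.5/40.7 = 13.4152 → s = 81.4152

81.4152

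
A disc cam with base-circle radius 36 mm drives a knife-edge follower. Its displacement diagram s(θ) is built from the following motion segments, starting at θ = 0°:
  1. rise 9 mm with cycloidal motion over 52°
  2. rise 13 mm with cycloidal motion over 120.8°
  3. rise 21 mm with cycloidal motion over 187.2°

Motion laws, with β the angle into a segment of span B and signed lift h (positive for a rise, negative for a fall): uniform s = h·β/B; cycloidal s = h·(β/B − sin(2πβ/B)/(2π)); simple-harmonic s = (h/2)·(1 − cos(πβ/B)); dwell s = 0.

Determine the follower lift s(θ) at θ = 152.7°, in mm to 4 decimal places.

seg 1 [0°–52°] cycloidal, h=9: full span → s += 9 → s = 9.0000
seg 2 [52°–172.8°] cycloidal, h=13: θ=152.7° here. β=100.7, B=120.8. 13·(0.8336 − sin(2π·0.8336)/(2π)) = 12.6269 → s = 21.6269

21.6269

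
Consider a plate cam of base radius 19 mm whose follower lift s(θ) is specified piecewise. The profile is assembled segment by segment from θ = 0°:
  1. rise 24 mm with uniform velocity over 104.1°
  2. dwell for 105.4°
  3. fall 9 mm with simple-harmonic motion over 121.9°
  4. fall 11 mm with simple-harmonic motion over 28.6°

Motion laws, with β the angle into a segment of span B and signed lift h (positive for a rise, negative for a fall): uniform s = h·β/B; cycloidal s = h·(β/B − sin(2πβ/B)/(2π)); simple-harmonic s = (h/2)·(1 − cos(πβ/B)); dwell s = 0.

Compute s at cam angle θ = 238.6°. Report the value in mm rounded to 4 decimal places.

seg 1 [0°–104.1°] uniform, h=24: full span → s += 24 → s = 24.0000
seg 2 [104.1°–209.5°] dwell: s stays 24.0000
seg 3 [209.5°–331.4°] simple-harmonic, h=-9: θ=238.6° here. β=29.1, B=121.9. -9/2·(1 − cos(π·0.2387)) = -1.2073 → s = 22.7927

22.7927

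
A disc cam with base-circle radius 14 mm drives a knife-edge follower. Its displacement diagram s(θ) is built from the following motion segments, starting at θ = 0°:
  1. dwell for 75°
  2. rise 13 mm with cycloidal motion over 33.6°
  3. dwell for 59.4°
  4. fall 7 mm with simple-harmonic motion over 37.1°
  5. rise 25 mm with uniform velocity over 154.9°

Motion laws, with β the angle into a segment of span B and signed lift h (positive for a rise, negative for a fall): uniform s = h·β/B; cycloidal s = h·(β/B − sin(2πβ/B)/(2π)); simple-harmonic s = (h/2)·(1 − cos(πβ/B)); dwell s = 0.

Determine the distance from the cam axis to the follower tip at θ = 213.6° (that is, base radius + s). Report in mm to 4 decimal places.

seg 1 [0°–75°] dwell: s stays 0.0000
seg 2 [75°–108.6°] cycloidal, h=13: full span → s += 13 → s = 13.0000
seg 3 [108.6°–168°] dwell: s stays 13.0000
seg 4 [168°–205.1°] simple-harmonic, h=-7: full span → s += -7 → s = 6.0000
seg 5 [205.1°–360°] uniform, h=25: θ=213.6° here. β=8.5, B=154.9. 25·8.5/154.9 = 1.3719 → s = 7.3719
radial distance = base radius + s = 14 + 7.3719 = 21.3719

21.3719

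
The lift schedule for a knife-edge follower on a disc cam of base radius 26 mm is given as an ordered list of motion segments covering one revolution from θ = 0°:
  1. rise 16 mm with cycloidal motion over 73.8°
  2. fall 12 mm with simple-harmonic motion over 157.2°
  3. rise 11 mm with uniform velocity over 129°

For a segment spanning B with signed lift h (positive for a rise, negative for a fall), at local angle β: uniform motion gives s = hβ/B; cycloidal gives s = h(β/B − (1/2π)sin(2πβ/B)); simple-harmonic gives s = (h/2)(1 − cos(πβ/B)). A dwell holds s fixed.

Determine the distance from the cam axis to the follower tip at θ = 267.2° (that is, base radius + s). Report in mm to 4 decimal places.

seg 1 [0°–73.8°] cycloidal, h=16: full span → s += 16 → s = 16.0000
seg 2 [73.8°–231°] simple-harmonic, h=-12: full span → s += -12 → s = 4.0000
seg 3 [231°–360°] uniform, h=11: θ=267.2° here. β=36.2, B=129. 11·36.2/129 = 3.0868 → s = 7.0868
radial distance = base radius + s = 26 + 7.0868 = 33.0868

33.0868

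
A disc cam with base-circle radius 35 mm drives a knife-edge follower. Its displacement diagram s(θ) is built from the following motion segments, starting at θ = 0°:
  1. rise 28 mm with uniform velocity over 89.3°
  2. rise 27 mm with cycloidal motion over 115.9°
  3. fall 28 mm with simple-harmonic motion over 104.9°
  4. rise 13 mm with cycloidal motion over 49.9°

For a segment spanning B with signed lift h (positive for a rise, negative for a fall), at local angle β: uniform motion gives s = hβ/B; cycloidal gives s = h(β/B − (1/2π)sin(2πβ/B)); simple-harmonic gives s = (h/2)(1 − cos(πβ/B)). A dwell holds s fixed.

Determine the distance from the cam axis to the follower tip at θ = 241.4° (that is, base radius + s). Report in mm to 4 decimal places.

seg 1 [0°–89.3°] uniform, h=28: full span → s += 28 → s = 28.0000
seg 2 [89.3°–205.2°] cycloidal, h=27: full span → s += 27 → s = 55.0000
seg 3 [205.2°–310.1°] simple-harmonic, h=-28: θ=241.4° here. β=36.2, B=104.9. -28/2·(1 − cos(π·0.3451)) = -7.4525 → s = 47.5475
radial distance = base radius + s = 35 + 47.5475 = 82.5475

82.5475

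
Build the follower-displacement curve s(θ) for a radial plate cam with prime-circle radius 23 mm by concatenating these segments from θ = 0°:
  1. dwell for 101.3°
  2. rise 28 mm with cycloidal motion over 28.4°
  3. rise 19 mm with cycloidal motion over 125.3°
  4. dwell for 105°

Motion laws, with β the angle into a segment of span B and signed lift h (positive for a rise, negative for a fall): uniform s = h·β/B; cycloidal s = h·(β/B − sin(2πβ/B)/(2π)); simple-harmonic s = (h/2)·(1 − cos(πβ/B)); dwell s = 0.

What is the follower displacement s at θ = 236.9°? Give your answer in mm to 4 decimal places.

seg 1 [0°–101.3°] dwell: s stays 0.0000
seg 2 [101.3°–129.7°] cycloidal, h=28: full span → s += 28 → s = 28.0000
seg 3 [129.7°–255°] cycloidal, h=19: θ=236.9° here. β=107.2, B=125.3. 19·(0.8555 − sin(2π·0.8555)/(2π)) = 18.6384 → s = 46.6384

46.6384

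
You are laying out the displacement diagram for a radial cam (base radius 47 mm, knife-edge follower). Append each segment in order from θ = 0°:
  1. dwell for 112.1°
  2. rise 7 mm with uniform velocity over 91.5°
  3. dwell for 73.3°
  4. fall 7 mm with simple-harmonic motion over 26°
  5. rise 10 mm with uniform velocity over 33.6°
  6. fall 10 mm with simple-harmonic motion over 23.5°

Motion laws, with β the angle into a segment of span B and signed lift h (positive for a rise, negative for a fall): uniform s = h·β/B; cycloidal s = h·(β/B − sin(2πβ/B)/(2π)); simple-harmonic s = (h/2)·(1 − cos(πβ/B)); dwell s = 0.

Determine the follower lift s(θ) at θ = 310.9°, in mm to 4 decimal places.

seg 1 [0°–112.1°] dwell: s stays 0.0000
seg 2 [112.1°–203.6°] uniform, h=7: full span → s += 7 → s = 7.0000
seg 3 [203.6°–276.9°] dwell: s stays 7.0000
seg 4 [276.9°–302.9°] simple-harmonic, h=-7: full span → s += -7 → s = 0.0000
seg 5 [302.9°–336.5°] uniform, h=10: θ=310.9° here. β=8, B=33.6. 10·8/33.6 = 2.3810 → s = 2.3810

2.3810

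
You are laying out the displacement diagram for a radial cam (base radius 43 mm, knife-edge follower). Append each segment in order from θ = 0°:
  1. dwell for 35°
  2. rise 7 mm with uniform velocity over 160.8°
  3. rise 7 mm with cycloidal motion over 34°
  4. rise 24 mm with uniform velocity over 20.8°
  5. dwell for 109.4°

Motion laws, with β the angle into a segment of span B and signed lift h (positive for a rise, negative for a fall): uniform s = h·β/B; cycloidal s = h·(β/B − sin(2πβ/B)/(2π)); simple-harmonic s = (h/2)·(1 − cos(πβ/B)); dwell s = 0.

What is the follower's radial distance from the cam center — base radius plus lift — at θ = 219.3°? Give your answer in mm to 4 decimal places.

seg 1 [0°–35°] dwell: s stays 0.0000
seg 2 [35°–195.8°] uniform, h=7: full span → s += 7 → s = 7.0000
seg 3 [195.8°–229.8°] cycloidal, h=7: θ=219.3° here. β=23.5, B=34. 7·(0.6912 − sin(2π·0.6912)/(2π)) = 5.8771 → s = 12.8771
radial distance = base radius + s = 43 + 12.8771 = 55.8771

55.8771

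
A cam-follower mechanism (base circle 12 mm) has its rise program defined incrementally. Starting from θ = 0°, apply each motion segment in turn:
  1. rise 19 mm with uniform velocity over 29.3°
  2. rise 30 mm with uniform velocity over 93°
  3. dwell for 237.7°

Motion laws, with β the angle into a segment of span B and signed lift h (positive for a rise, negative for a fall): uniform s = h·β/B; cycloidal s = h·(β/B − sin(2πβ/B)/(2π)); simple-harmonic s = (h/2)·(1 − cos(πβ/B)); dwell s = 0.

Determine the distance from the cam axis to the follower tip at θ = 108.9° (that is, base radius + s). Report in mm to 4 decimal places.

seg 1 [0°–29.3°] uniform, h=19: full span → s += 19 → s = 19.0000
seg 2 [29.3°–122.3°] uniform, h=30: θ=108.9° here. β=79.6, B=93. 30·79.6/93 = 25.6774 → s = 44.6774
radial distance = base radius + s = 12 + 44.6774 = 56.6774

56.6774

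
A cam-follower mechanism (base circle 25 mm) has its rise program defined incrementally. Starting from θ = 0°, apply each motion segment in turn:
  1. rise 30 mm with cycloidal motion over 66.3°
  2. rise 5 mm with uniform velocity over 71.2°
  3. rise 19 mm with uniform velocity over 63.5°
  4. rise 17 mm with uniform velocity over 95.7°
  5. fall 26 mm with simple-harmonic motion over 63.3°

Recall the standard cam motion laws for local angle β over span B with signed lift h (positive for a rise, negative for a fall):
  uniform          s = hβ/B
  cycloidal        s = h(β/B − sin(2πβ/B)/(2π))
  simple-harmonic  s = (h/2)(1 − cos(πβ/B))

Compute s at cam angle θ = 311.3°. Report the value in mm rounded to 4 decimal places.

seg 1 [0°–66.3°] cycloidal, h=30: full span → s += 30 → s = 30.0000
seg 2 [66.3°–137.5°] uniform, h=5: full span → s += 5 → s = 35.0000
seg 3 [137.5°–201°] uniform, h=19: full span → s += 19 → s = 54.0000
seg 4 [201°–296.7°] uniform, h=17: full span → s += 17 → s = 71.0000
seg 5 [296.7°–360°] simple-harmonic, h=-26: θ=311.3° here. β=14.6, B=63.3. -26/2·(1 − cos(π·0.2306)) = -3.2661 → s = 67.7339

67.7339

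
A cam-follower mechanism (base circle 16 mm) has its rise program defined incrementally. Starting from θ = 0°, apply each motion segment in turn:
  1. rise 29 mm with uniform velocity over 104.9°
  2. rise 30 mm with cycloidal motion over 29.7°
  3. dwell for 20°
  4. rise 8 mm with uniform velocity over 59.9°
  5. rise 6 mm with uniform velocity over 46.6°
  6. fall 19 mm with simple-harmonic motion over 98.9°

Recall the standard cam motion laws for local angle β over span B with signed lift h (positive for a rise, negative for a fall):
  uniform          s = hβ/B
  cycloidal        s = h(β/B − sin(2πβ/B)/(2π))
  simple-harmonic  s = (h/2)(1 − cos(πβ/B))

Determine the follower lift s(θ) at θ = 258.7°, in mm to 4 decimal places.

seg 1 [0°–104.9°] uniform, h=29: full span → s += 29 → s = 29.0000
seg 2 [104.9°–134.6°] cycloidal, h=30: full span → s += 30 → s = 59.0000
seg 3 [134.6°–154.6°] dwell: s stays 59.0000
seg 4 [154.6°–214.5°] uniform, h=8: full span → s += 8 → s = 67.0000
seg 5 [214.5°–261.1°] uniform, h=6: θ=258.7° here. β=44.2, B=46.6. 6·44.2/46.6 = 5.6910 → s = 72.6910

72.6910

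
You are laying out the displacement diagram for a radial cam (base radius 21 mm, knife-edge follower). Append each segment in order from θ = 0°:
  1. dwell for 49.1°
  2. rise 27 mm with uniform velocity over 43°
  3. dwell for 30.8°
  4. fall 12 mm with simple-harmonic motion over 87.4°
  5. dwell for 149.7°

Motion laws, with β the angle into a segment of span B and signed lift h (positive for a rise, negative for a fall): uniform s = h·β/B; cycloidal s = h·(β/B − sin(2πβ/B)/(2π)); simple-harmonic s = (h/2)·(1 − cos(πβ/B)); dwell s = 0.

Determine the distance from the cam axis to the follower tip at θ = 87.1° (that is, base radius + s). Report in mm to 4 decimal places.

seg 1 [0°–49.1°] dwell: s stays 0.0000
seg 2 [49.1°–92.1°] uniform, h=27: θ=87.1° here. β=38, B=43. 27·38/43 = 23.8605 → s = 23.8605
radial distance = base radius + s = 21 + 23.8605 = 44.8605

44.8605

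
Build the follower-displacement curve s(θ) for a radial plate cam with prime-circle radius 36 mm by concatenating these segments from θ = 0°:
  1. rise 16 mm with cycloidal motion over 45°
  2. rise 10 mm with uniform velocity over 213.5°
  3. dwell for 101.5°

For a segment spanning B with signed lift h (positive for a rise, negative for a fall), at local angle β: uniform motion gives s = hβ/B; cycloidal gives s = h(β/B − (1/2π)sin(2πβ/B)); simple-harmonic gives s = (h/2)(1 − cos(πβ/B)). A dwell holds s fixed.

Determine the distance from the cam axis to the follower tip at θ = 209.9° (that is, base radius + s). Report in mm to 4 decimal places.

seg 1 [0°–45°] cycloidal, h=16: full span → s += 16 → s = 16.0000
seg 2 [45°–258.5°] uniform, h=10: θ=209.9° here. β=164.9, B=213.5. 10·164.9/213.5 = 7.7237 → s = 23.7237
radial distance = base radius + s = 36 + 23.7237 = 59.7237

59.7237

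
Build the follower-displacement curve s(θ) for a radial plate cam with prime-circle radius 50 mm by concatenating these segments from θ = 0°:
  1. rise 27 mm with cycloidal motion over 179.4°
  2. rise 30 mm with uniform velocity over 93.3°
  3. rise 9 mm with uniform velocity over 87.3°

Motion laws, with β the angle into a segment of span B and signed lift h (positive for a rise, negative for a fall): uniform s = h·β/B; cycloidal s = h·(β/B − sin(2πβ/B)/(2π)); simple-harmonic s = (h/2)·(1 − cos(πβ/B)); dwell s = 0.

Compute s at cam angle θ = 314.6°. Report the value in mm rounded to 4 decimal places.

seg 1 [0°–179.4°] cycloidal, h=27: full span → s += 27 → s = 27.0000
seg 2 [179.4°–272.7°] uniform, h=30: full span → s += 30 → s = 57.0000
seg 3 [272.7°–360°] uniform, h=9: θ=314.6° here. β=41.9, B=87.3. 9·41.9/87.3 = 4.3196 → s = 61.3196

61.3196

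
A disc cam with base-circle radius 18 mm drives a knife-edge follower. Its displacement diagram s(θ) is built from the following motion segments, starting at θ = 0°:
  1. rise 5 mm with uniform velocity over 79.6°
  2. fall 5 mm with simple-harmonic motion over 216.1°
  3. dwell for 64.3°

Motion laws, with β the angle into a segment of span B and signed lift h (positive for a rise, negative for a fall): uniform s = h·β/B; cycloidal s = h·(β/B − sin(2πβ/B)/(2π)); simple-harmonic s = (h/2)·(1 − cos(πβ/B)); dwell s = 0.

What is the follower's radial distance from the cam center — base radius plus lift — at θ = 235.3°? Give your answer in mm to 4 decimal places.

seg 1 [0°–79.6°] uniform, h=5: full span → s += 5 → s = 5.0000
seg 2 [79.6°–295.7°] simple-harmonic, h=-5: θ=235.3° here. β=155.7, B=216.1. -5/2·(1 − cos(π·0.7205)) = -4.0966 → s = 0.9034
radial distance = base radius + s = 18 + 0.9034 = 18.9034

18.9034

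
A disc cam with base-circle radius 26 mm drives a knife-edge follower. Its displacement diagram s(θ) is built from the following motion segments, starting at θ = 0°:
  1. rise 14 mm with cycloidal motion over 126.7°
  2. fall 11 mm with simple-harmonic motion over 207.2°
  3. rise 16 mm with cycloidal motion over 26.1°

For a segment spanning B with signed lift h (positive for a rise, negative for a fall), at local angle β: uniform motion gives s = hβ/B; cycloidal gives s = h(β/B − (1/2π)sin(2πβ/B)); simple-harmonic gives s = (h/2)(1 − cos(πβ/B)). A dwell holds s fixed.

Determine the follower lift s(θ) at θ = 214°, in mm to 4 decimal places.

seg 1 [0°–126.7°] cycloidal, h=14: full span → s += 14 → s = 14.0000
seg 2 [126.7°–333.9°] simple-harmonic, h=-11: θ=214° here. β=87.3, B=207.2. -11/2·(1 − cos(π·0.4213)) = -4.1545 → s = 9.8455

9.8455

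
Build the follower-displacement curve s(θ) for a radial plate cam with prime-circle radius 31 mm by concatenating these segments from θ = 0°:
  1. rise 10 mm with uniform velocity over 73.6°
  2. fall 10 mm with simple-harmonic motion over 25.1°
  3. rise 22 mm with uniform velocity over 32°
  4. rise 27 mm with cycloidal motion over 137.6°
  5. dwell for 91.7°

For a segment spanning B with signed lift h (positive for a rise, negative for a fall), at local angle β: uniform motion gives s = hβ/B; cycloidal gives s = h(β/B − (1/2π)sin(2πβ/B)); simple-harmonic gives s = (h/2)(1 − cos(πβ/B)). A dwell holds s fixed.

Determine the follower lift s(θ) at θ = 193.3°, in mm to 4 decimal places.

seg 1 [0°–73.6°] uniform, h=10: full span → s += 10 → s = 10.0000
seg 2 [73.6°–98.7°] simple-harmonic, h=-10: full span → s += -10 → s = 0.0000
seg 3 [98.7°–130.7°] uniform, h=22: full span → s += 22 → s = 22.0000
seg 4 [130.7°–268.3°] cycloidal, h=27: θ=193.3° here. β=62.6, B=137.6. 27·(0.4549 − sin(2π·0.4549)/(2π)) = 11.0830 → s = 33.0830

33.0830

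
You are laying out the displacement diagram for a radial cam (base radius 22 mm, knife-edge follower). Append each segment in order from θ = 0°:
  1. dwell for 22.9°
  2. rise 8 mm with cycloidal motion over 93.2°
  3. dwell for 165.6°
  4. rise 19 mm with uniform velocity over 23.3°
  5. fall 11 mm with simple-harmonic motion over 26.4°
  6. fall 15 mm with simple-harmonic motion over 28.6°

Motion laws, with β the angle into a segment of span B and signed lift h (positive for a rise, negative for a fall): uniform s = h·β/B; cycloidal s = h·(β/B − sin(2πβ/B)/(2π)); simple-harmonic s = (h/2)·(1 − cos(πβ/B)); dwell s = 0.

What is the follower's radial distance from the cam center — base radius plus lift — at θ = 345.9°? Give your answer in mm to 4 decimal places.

seg 1 [0°–22.9°] dwell: s stays 0.0000
seg 2 [22.9°–116.1°] cycloidal, h=8: full span → s += 8 → s = 8.0000
seg 3 [116.1°–281.7°] dwell: s stays 8.0000
seg 4 [281.7°–305°] uniform, h=19: full span → s += 19 → s = 27.0000
seg 5 [305°–331.4°] simple-harmonic, h=-11: full span → s += -11 → s = 16.0000
seg 6 [331.4°–360°] simple-harmonic, h=-15: θ=345.9° here. β=14.5, B=28.6. -15/2·(1 − cos(π·0.5070)) = -7.6648 → s = 8.3352
radial distance = base radius + s = 22 + 8.3352 = 30.3352

30.3352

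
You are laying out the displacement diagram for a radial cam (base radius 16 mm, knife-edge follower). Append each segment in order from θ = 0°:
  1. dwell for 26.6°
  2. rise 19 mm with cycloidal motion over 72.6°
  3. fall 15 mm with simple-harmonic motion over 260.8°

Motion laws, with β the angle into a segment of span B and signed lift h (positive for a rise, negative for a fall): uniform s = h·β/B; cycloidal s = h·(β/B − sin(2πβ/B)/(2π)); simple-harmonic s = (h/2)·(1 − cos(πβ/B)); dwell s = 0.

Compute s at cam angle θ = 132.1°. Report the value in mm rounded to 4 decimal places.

seg 1 [0°–26.6°] dwell: s stays 0.0000
seg 2 [26.6°–99.2°] cycloidal, h=19: full span → s += 19 → s = 19.0000
seg 3 [99.2°–360°] simple-harmonic, h=-15: θ=132.1° here. β=32.9, B=260.8. -15/2·(1 − cos(π·0.1262)) = -0.5813 → s = 18.4187

18.4187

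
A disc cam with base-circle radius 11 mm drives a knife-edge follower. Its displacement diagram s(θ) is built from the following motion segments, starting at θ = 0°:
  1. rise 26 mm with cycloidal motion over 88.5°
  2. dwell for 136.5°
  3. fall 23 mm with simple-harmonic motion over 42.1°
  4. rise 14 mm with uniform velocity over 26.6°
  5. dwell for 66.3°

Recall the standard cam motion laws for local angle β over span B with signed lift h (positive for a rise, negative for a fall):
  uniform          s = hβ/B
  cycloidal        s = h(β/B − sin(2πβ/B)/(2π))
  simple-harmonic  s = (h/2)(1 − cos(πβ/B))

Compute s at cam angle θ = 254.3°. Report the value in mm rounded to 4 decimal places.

seg 1 [0°–88.5°] cycloidal, h=26: full span → s += 26 → s = 26.0000
seg 2 [88.5°–225°] dwell: s stays 26.0000
seg 3 [225°–267.1°] simple-harmonic, h=-23: θ=254.3° here. β=29.3, B=42.1. -23/2·(1 − cos(π·0.6960)) = -18.1410 → s = 7.8590

7.8590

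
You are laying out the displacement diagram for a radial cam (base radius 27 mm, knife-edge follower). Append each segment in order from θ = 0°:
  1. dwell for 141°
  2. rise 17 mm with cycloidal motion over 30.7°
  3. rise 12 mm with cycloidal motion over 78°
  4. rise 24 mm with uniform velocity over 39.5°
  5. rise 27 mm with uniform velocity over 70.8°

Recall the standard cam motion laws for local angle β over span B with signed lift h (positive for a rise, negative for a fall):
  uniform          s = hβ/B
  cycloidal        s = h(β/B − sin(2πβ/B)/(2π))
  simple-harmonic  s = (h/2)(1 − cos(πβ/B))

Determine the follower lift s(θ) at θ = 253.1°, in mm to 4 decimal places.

seg 1 [0°–141°] dwell: s stays 0.0000
seg 2 [141°–171.7°] cycloidal, h=17: full span → s += 17 → s = 17.0000
seg 3 [171.7°–249.7°] cycloidal, h=12: full span → s += 12 → s = 29.0000
seg 4 [249.7°–289.2°] uniform, h=24: θ=253.1° here. β=3.4, B=39.5. 24·3.4/39.5 = 2.0658 → s = 31.0658

31.0658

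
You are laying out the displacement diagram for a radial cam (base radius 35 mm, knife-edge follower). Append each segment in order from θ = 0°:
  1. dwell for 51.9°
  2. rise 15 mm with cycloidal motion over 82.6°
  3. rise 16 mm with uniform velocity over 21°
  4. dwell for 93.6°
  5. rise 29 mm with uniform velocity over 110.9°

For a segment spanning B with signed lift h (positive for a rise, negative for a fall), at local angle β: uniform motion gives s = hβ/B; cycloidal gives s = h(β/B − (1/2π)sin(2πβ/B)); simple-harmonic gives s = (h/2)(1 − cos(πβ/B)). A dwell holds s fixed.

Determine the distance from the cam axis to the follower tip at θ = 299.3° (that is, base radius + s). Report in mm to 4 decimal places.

seg 1 [0°–51.9°] dwell: s stays 0.0000
seg 2 [51.9°–134.5°] cycloidal, h=15: full span → s += 15 → s = 15.0000
seg 3 [134.5°–155.5°] uniform, h=16: full span → s += 16 → s = 31.0000
seg 4 [155.5°–249.1°] dwell: s stays 31.0000
seg 5 [249.1°–360°] uniform, h=29: θ=299.3° here. β=50.2, B=110.9. 29·50.2/110.9 = 13.1271 → s = 44.1271
radial distance = base radius + s = 35 + 44.1271 = 79.1271

79.1271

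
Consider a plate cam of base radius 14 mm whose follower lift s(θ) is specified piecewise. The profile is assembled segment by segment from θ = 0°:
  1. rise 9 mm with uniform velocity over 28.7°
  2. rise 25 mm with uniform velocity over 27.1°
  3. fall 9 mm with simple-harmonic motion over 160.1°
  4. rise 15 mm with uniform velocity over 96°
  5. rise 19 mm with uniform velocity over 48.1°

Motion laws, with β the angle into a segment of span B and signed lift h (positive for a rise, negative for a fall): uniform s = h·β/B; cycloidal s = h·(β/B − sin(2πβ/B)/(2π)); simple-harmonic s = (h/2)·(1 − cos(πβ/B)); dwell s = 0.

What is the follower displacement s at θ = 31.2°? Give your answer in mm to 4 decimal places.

seg 1 [0°–28.7°] uniform, h=9: full span → s += 9 → s = 9.0000
seg 2 [28.7°–55.8°] uniform, h=25: θ=31.2° here. β=2.5, B=27.1. 25·2.5/27.1 = 2.3063 → s = 11.3063

11.3063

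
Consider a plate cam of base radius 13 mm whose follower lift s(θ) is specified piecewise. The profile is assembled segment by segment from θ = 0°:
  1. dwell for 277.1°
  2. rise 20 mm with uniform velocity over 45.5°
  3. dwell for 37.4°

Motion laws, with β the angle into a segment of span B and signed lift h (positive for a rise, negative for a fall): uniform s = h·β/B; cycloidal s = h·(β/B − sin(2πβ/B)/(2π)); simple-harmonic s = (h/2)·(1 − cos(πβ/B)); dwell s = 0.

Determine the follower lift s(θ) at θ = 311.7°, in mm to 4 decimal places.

seg 1 [0°–277.1°] dwell: s stays 0.0000
seg 2 [277.1°–322.6°] uniform, h=20: θ=311.7° here. β=34.6, B=45.5. 20·34.6/45.5 = 15.2088 → s = 15.2088

15.2088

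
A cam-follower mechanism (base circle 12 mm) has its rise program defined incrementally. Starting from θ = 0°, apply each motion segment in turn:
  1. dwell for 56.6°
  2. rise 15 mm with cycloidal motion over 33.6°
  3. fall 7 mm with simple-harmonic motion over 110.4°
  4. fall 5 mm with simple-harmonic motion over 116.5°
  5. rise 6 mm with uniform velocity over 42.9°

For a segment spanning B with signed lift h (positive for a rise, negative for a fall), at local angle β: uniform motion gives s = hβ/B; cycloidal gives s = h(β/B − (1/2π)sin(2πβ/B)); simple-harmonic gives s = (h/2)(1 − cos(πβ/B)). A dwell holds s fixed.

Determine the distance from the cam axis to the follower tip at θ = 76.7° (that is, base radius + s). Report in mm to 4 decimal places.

seg 1 [0°–56.6°] dwell: s stays 0.0000
seg 2 [56.6°–90.2°] cycloidal, h=15: θ=76.7° here. β=20.1, B=33.6. 15·(0.5982 − sin(2π·0.5982)/(2π)) = 10.3547 → s = 10.3547
radial distance = base radius + s = 12 + 10.3547 = 22.3547

22.3547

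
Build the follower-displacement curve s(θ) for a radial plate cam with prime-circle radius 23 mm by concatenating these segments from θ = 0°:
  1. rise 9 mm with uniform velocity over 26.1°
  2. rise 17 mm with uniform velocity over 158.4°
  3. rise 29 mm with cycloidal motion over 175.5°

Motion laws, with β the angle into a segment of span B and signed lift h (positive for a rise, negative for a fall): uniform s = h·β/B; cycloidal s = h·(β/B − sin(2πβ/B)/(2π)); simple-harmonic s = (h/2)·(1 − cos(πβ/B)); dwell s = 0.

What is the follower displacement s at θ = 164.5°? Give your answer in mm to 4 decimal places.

seg 1 [0°–26.1°] uniform, h=9: full span → s += 9 → s = 9.0000
seg 2 [26.1°–184.5°] uniform, h=17: θ=164.5° here. β=138.4, B=158.4. 17·138.4/158.4 = 14.8535 → s = 23.8535

23.8535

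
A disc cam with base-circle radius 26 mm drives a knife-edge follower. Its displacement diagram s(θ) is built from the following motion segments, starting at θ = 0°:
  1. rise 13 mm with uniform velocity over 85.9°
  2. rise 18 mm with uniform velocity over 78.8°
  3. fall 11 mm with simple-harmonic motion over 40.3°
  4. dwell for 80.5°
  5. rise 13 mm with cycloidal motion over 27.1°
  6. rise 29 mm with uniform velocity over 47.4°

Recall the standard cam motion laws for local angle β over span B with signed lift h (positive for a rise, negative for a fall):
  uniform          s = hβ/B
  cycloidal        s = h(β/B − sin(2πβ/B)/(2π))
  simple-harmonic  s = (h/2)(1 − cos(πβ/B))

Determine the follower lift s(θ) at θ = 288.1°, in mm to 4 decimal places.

seg 1 [0°–85.9°] uniform, h=13: full span → s += 13 → s = 13.0000
seg 2 [85.9°–164.7°] uniform, h=18: full span → s += 18 → s = 31.0000
seg 3 [164.7°–205°] simple-harmonic, h=-11: full span → s += -11 → s = 20.0000
seg 4 [205°–285.5°] dwell: s stays 20.0000
seg 5 [285.5°–312.6°] cycloidal, h=13: θ=288.1° here. β=2.6, B=27.1. 13·(0.0959 − sin(2π·0.0959)/(2π)) = 0.0742 → s = 20.0742

20.0742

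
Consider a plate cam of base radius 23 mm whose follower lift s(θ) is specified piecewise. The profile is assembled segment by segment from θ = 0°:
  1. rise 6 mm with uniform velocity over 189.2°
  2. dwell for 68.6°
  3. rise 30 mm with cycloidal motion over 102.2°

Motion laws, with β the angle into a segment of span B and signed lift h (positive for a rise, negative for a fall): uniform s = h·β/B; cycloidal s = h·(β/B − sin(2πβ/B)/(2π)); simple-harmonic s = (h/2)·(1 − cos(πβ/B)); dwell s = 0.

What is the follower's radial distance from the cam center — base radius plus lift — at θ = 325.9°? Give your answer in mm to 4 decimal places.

seg 1 [0°–189.2°] uniform, h=6: full span → s += 6 → s = 6.0000
seg 2 [189.2°–257.8°] dwell: s stays 6.0000
seg 3 [257.8°–360°] cycloidal, h=30: θ=325.9° here. β=68.1, B=102.2. 30·(0.6663 − sin(2π·0.6663)/(2π)) = 24.1203 → s = 30.1203
radial distance = base radius + s = 23 + 30.1203 = 53.1203

53.1203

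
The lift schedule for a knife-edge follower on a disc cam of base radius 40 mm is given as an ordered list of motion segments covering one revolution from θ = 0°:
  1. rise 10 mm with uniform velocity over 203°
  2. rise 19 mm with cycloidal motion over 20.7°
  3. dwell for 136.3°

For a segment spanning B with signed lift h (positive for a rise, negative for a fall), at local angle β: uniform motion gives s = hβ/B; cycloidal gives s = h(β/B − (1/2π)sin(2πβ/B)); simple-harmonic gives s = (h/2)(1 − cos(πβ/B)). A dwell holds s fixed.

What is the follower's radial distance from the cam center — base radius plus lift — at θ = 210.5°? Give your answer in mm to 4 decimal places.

seg 1 [0°–203°] uniform, h=10: full span → s += 10 → s = 10.0000
seg 2 [203°–223.7°] cycloidal, h=19: θ=210.5° here. β=7.5, B=20.7. 19·(0.3623 − sin(2π·0.3623)/(2π)) = 4.5824 → s = 14.5824
radial distance = base radius + s = 40 + 14.5824 = 54.5824

54.5824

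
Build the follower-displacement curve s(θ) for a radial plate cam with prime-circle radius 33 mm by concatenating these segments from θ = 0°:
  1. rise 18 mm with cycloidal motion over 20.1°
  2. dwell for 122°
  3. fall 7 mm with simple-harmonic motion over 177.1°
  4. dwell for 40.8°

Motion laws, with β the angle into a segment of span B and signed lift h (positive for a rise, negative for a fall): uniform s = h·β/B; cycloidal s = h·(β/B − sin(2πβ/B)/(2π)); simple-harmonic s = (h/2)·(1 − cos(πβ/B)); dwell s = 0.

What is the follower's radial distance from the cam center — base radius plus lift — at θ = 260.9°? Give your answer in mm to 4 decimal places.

seg 1 [0°–20.1°] cycloidal, h=18: full span → s += 18 → s = 18.0000
seg 2 [20.1°–142.1°] dwell: s stays 18.0000
seg 3 [142.1°–319.2°] simple-harmonic, h=-7: θ=260.9° here. β=118.8, B=177.1. -7/2·(1 − cos(π·0.6708)) = -5.2893 → s = 12.7107
radial distance = base radius + s = 33 + 12.7107 = 45.7107

45.7107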